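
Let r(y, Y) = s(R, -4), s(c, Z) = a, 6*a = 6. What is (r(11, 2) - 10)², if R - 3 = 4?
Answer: 81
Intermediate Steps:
R = 7 (R = 3 + 4 = 7)
a = 1 (a = (⅙)*6 = 1)
s(c, Z) = 1
r(y, Y) = 1
(r(11, 2) - 10)² = (1 - 10)² = (-9)² = 81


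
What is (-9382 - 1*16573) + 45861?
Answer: 19906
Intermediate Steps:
(-9382 - 1*16573) + 45861 = (-9382 - 16573) + 45861 = -25955 + 45861 = 19906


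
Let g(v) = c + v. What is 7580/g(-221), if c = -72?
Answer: -7580/293 ≈ -25.870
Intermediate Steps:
g(v) = -72 + v
7580/g(-221) = 7580/(-72 - 221) = 7580/(-293) = 7580*(-1/293) = -7580/293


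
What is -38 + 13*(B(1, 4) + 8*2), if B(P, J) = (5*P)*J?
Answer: 430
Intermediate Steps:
B(P, J) = 5*J*P
-38 + 13*(B(1, 4) + 8*2) = -38 + 13*(5*4*1 + 8*2) = -38 + 13*(20 + 16) = -38 + 13*36 = -38 + 468 = 430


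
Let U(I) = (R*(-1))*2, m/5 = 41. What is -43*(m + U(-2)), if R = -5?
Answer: -9245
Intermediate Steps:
m = 205 (m = 5*41 = 205)
U(I) = 10 (U(I) = -5*(-1)*2 = 5*2 = 10)
-43*(m + U(-2)) = -43*(205 + 10) = -43*215 = -9245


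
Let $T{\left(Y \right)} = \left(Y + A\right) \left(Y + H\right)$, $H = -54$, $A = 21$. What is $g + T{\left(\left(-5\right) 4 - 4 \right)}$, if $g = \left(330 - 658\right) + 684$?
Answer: $590$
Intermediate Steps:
$T{\left(Y \right)} = \left(-54 + Y\right) \left(21 + Y\right)$ ($T{\left(Y \right)} = \left(Y + 21\right) \left(Y - 54\right) = \left(21 + Y\right) \left(-54 + Y\right) = \left(-54 + Y\right) \left(21 + Y\right)$)
$g = 356$ ($g = -328 + 684 = 356$)
$g + T{\left(\left(-5\right) 4 - 4 \right)} = 356 - \left(1134 - \left(\left(-5\right) 4 - 4\right)^{2} + 33 \left(\left(-5\right) 4 - 4\right)\right) = 356 - \left(1134 - \left(-20 - 4\right)^{2} + 33 \left(-20 - 4\right)\right) = 356 - \left(342 - 576\right) = 356 + \left(-1134 + 576 + 792\right) = 356 + 234 = 590$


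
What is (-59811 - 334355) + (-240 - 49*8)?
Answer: -394798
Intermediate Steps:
(-59811 - 334355) + (-240 - 49*8) = -394166 + (-240 - 392) = -394166 - 632 = -394798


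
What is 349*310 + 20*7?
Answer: 108330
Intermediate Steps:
349*310 + 20*7 = 108190 + 140 = 108330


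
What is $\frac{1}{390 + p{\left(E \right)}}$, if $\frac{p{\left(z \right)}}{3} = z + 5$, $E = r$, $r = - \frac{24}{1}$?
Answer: $\frac{1}{333} \approx 0.003003$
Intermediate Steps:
$r = -24$ ($r = \left(-24\right) 1 = -24$)
$E = -24$
$p{\left(z \right)} = 15 + 3 z$ ($p{\left(z \right)} = 3 \left(z + 5\right) = 3 \left(5 + z\right) = 15 + 3 z$)
$\frac{1}{390 + p{\left(E \right)}} = \frac{1}{390 + \left(15 + 3 \left(-24\right)\right)} = \frac{1}{390 + \left(15 - 72\right)} = \frac{1}{390 - 57} = \frac{1}{333}$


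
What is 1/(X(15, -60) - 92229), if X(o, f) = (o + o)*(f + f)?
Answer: -1/95829 ≈ -1.0435e-5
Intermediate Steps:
X(o, f) = 4*f*o (X(o, f) = (2*o)*(2*f) = 4*f*o)
1/(X(15, -60) - 92229) = 1/(4*(-60)*15 - 92229) = 1/(-3600 - 92229) = 1/(-95829) = -1/95829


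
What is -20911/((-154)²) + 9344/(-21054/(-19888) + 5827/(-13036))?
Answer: 8478348632349/555003988 ≈ 15276.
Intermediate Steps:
-20911/((-154)²) + 9344/(-21054/(-19888) + 5827/(-13036)) = -20911/23716 + 9344/(-21054*(-1/19888) + 5827*(-1/13036)) = -20911*1/23716 + 9344/(957/904 - 5827/13036) = -1901/2156 + 9344/(1801961/2946136) = -1901/2156 + 9344*(2946136/1801961) = -1901/2156 + 27528694784/1801961 = 8478348632349/555003988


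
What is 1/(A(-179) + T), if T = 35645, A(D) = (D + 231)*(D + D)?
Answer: 1/17029 ≈ 5.8723e-5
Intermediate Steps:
A(D) = 2*D*(231 + D) (A(D) = (231 + D)*(2*D) = 2*D*(231 + D))
1/(A(-179) + T) = 1/(2*(-179)*(231 - 179) + 35645) = 1/(2*(-179)*52 + 35645) = 1/(-18616 + 35645) = 1/17029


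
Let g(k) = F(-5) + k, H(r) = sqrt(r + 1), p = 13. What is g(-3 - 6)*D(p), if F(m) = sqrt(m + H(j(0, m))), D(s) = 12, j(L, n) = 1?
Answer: -108 + 12*I*sqrt(5 - sqrt(2)) ≈ -108.0 + 22.723*I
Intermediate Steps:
H(r) = sqrt(1 + r)
F(m) = sqrt(m + sqrt(2)) (F(m) = sqrt(m + sqrt(1 + 1)) = sqrt(m + sqrt(2)))
g(k) = k + sqrt(-5 + sqrt(2)) (g(k) = sqrt(-5 + sqrt(2)) + k = k + sqrt(-5 + sqrt(2)))
g(-3 - 6)*D(p) = ((-3 - 6) + sqrt(-5 + sqrt(2)))*12 = (-9 + sqrt(-5 + sqrt(2)))*12 = -108 + 12*sqrt(-5 + sqrt(2))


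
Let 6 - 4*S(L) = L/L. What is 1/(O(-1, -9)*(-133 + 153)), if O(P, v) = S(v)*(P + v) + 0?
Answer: -1/250 ≈ -0.0040000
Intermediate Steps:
S(L) = 5/4 (S(L) = 3/2 - L/(4*L) = 3/2 - ¼*1 = 3/2 - ¼ = 5/4)
O(P, v) = 5*P/4 + 5*v/4 (O(P, v) = 5*(P + v)/4 + 0 = (5*P/4 + 5*v/4) + 0 = 5*P/4 + 5*v/4)
1/(O(-1, -9)*(-133 + 153)) = 1/(((5/4)*(-1) + (5/4)*(-9))*(-133 + 153)) = 1/((-5/4 - 45/4)*20) = 1/(-25/2*20) = 1/(-250) = -1/250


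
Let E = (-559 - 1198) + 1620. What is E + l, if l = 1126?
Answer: 989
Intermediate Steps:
E = -137 (E = -1757 + 1620 = -137)
E + l = -137 + 1126 = 989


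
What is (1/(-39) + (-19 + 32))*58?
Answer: 29348/39 ≈ 752.51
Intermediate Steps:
(1/(-39) + (-19 + 32))*58 = (-1/39 + 13)*58 = (506/39)*58 = 29348/39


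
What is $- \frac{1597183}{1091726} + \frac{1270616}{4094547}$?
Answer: $- \frac{5152576337885}{4470123418122} \approx -1.1527$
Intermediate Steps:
$- \frac{1597183}{1091726} + \frac{1270616}{4094547} = - \frac{5152576337885}{4470123418122}$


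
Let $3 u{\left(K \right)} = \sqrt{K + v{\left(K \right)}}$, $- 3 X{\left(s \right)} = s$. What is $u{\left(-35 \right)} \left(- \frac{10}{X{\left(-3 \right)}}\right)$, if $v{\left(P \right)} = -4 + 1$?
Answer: $- \frac{10 i \sqrt{38}}{3} \approx - 20.548 i$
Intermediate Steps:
$X{\left(s \right)} = - \frac{s}{3}$
$v{\left(P \right)} = -3$
$u{\left(K \right)} = \frac{\sqrt{-3 + K}}{3}$ ($u{\left(K \right)} = \frac{\sqrt{K - 3}}{3} = \frac{\sqrt{-3 + K}}{3}$)
$u{\left(-35 \right)} \left(- \frac{10}{X{\left(-3 \right)}}\right) = \frac{\sqrt{-3 - 35}}{3} \left(- \frac{10}{\left(- \frac{1}{3}\right) \left(-3\right)}\right) = \frac{\sqrt{-38}}{3} \left(- \frac{10}{1}\right) = \frac{i \sqrt{38}}{3} \left(\left(-10\right) 1\right) = \frac{i \sqrt{38}}{3} \left(-10\right) = - \frac{10 i \sqrt{38}}{3}$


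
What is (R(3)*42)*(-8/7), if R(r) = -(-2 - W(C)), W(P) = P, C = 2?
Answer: -192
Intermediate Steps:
R(r) = 4 (R(r) = -(-2 - 1*2) = -(-2 - 2) = -1*(-4) = 4)
(R(3)*42)*(-8/7) = (4*42)*(-8/7) = 168*(-8*⅐) = 168*(-8/7) = -192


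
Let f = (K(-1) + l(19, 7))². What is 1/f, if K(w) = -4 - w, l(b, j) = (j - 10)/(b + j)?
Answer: 676/6561 ≈ 0.10303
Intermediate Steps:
l(b, j) = (-10 + j)/(b + j)
f = 6561/676 (f = ((-4 - 1*(-1)) + (-10 + 7)/(19 + 7))² = ((-4 + 1) - 3/26)² = (-3 + (1/26)*(-3))² = (-3 - 3/26)² = (-81/26)² = 6561/676 ≈ 9.7056)
1/f = 1/(6561/676) = 676/6561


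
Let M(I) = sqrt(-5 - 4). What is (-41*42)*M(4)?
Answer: -5166*I ≈ -5166.0*I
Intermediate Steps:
M(I) = 3*I (M(I) = sqrt(-9) = 3*I)
(-41*42)*M(4) = (-41*42)*(3*I) = -5166*I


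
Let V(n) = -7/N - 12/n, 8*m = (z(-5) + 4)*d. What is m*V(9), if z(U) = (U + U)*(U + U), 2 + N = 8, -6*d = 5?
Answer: 325/12 ≈ 27.083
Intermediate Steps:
d = -⅚ (d = -⅙*5 = -⅚ ≈ -0.83333)
N = 6 (N = -2 + 8 = 6)
z(U) = 4*U² (z(U) = (2*U)*(2*U) = 4*U²)
m = -65/6 (m = ((4*(-5)² + 4)*(-⅚))/8 = ((4*25 + 4)*(-⅚))/8 = ((100 + 4)*(-⅚))/8 = (104*(-⅚))/8 = (⅛)*(-260/3) = -65/6 ≈ -10.833)
V(n) = -7/6 - 12/n
m*V(9) = -65*(-7/6 - 12/9)/6 = -65*(-7/6 - 12*⅑)/6 = -65*(-7/6 - 4/3)/6 = -65/6*(-5/2) = 325/12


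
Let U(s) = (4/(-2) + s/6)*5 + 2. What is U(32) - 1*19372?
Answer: -58060/3 ≈ -19353.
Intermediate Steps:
U(s) = -8 + 5*s/6 (U(s) = (4*(-1/2) + s*(1/6))*5 + 2 = (-2 + s/6)*5 + 2 = (-10 + 5*s/6) + 2 = -8 + 5*s/6)
U(32) - 1*19372 = (-8 + (5/6)*32) - 1*19372 = (-8 + 80/3) - 19372 = 56/3 - 19372 = -58060/3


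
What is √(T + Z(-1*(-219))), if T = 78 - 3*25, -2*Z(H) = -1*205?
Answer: √422/2 ≈ 10.271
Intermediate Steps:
Z(H) = 205/2 (Z(H) = -(-1)*205/2 = -½*(-205) = 205/2)
T = 3 (T = 78 - 75 = 3)
√(T + Z(-1*(-219))) = √(3 + 205/2) = √(211/2) = √422/2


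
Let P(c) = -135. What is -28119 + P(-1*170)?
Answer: -28254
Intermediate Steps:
-28119 + P(-1*170) = -28119 - 135 = -28254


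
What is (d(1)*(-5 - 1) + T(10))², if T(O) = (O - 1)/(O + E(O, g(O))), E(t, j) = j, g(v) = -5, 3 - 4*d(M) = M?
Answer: 36/25 ≈ 1.4400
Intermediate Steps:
d(M) = ¾ - M/4
T(O) = (-1 + O)/(-5 + O) (T(O) = (O - 1)/(O - 5) = (-1 + O)/(-5 + O))
(d(1)*(-5 - 1) + T(10))² = ((¾ - ¼*1)*(-5 - 1) + (-1 + 10)/(-5 + 10))² = ((¾ - ¼)*(-6) + 9/5)² = ((½)*(-6) + (⅕)*9)² = (-3 + 9/5)² = (-6/5)² = 36/25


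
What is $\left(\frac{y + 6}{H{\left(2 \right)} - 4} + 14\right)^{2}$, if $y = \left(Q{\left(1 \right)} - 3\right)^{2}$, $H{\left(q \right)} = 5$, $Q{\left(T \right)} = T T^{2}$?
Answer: $576$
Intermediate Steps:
$Q{\left(T \right)} = T^{3}$
$y = 4$ ($y = \left(1^{3} - 3\right)^{2} = \left(1 - 3\right)^{2} = \left(-2\right)^{2} = 4$)
$\left(\frac{y + 6}{H{\left(2 \right)} - 4} + 14\right)^{2} = \left(\frac{4 + 6}{5 - 4} + 14\right)^{2} = \left(\frac{10}{1} + 14\right)^{2} = \left(10 \cdot 1 + 14\right)^{2} = \left(10 + 14\right)^{2} = 24^{2} = 576$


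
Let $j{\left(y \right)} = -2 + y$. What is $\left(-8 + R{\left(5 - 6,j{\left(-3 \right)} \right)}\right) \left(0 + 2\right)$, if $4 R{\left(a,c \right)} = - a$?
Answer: $- \frac{31}{2} \approx -15.5$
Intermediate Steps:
$R{\left(a,c \right)} = - \frac{a}{4}$ ($R{\left(a,c \right)} = \frac{\left(-1\right) a}{4} = - \frac{a}{4}$)
$\left(-8 + R{\left(5 - 6,j{\left(-3 \right)} \right)}\right) \left(0 + 2\right) = \left(-8 - \frac{5 - 6}{4}\right) \left(0 + 2\right) = \left(-8 - \frac{5 - 6}{4}\right) 2 = \left(-8 - - \frac{1}{4}\right) 2 = \left(-8 + \frac{1}{4}\right) 2 = \left(- \frac{31}{4}\right) 2 = - \frac{31}{2}$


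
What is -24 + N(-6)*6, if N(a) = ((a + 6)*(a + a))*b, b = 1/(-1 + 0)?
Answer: -24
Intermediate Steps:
b = -1 (b = 1/(-1) = -1)
N(a) = -2*a*(6 + a) (N(a) = ((a + 6)*(a + a))*(-1) = ((6 + a)*(2*a))*(-1) = (2*a*(6 + a))*(-1) = -2*a*(6 + a))
-24 + N(-6)*6 = -24 - 2*(-6)*(6 - 6)*6 = -24 - 2*(-6)*0*6 = -24 + 0*6 = -24 + 0 = -24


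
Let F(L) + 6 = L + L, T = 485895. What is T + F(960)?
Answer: 487809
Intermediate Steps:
F(L) = -6 + 2*L (F(L) = -6 + (L + L) = -6 + 2*L)
T + F(960) = 485895 + (-6 + 2*960) = 485895 + (-6 + 1920) = 485895 + 1914 = 487809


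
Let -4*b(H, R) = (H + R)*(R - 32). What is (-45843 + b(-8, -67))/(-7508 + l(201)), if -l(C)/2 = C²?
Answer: 190797/353240 ≈ 0.54013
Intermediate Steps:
l(C) = -2*C²
b(H, R) = -(-32 + R)*(H + R)/4 (b(H, R) = -(H + R)*(R - 32)/4 = -(H + R)*(-32 + R)/4 = -(-32 + R)*(H + R)/4)
(-45843 + b(-8, -67))/(-7508 + l(201)) = (-45843 + (8*(-8) + 8*(-67) - ¼*(-67)² - ¼*(-8)*(-67)))/(-7508 - 2*201²) = (-45843 + (-64 - 536 - ¼*4489 - 134))/(-7508 - 2*40401) = (-45843 + (-64 - 536 - 4489/4 - 134))/(-7508 - 80802) = (-45843 - 7425/4)/(-88310) = -190797/4*(-1/88310) = 190797/353240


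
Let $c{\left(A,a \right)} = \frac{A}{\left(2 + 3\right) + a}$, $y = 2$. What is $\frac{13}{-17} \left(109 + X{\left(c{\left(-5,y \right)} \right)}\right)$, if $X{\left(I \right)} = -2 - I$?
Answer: $- \frac{9802}{119} \approx -82.37$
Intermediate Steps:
$c{\left(A,a \right)} = \frac{A}{5 + a}$
$\frac{13}{-17} \left(109 + X{\left(c{\left(-5,y \right)} \right)}\right) = \frac{13}{-17} \left(109 - \left(2 - \frac{5}{5 + 2}\right)\right) = 13 \left(- \frac{1}{17}\right) \left(109 - \left(2 - \frac{5}{7}\right)\right) = - \frac{13 \left(109 - \left(2 - \frac{5}{7}\right)\right)}{17} = - \frac{13 \left(109 - \frac{9}{7}\right)}{17} = \left(- \frac{13}{17}\right) \frac{754}{7} = - \frac{9802}{119}$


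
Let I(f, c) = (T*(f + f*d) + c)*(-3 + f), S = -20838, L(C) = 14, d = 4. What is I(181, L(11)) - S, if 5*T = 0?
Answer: 23330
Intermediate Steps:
T = 0 (T = (1/5)*0 = 0)
I(f, c) = c*(-3 + f) (I(f, c) = (0*(f + f*4) + c)*(-3 + f) = (0*(f + 4*f) + c)*(-3 + f) = (0*(5*f) + c)*(-3 + f) = (0 + c)*(-3 + f) = c*(-3 + f))
I(181, L(11)) - S = 14*(-3 + 181) - 1*(-20838) = 14*178 + 20838 = 2492 + 20838 = 23330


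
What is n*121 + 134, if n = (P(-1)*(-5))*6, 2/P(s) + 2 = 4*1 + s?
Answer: -7126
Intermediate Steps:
P(s) = 2/(2 + s) (P(s) = 2/(-2 + (4*1 + s)) = 2/(-2 + (4 + s)) = 2/(2 + s))
n = -60 (n = ((2/(2 - 1))*(-5))*6 = ((2/1)*(-5))*6 = ((2*1)*(-5))*6 = (2*(-5))*6 = -10*6 = -60)
n*121 + 134 = -60*121 + 134 = -7260 + 134 = -7126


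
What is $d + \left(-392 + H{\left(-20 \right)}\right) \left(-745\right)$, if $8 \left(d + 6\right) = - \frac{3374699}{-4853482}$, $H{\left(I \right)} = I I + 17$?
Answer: $- \frac{723398410437}{38827856} \approx -18631.0$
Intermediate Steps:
$H{\left(I \right)} = 17 + I^{2}$ ($H{\left(I \right)} = I^{2} + 17 = 17 + I^{2}$)
$d = - \frac{229592437}{38827856}$ ($d = -6 + \frac{\left(-3374699\right) \frac{1}{-4853482}}{8} = -6 + \frac{\left(-3374699\right) \left(- \frac{1}{4853482}\right)}{8} = -6 + \frac{1}{8} \cdot \frac{3374699}{4853482} = -6 + \frac{3374699}{38827856} = - \frac{229592437}{38827856} \approx -5.9131$)
$d + \left(-392 + H{\left(-20 \right)}\right) \left(-745\right) = - \frac{229592437}{38827856} + \left(-392 + \left(17 + \left(-20\right)^{2}\right)\right) \left(-745\right) = - \frac{229592437}{38827856} + \left(-392 + \left(17 + 400\right)\right) \left(-745\right) = - \frac{229592437}{38827856} + \left(-392 + 417\right) \left(-745\right) = - \frac{229592437}{38827856} + 25 \left(-745\right) = - \frac{229592437}{38827856} - 18625 = - \frac{723398410437}{38827856}$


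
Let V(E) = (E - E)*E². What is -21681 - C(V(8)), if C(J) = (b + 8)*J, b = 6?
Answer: -21681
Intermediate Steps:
V(E) = 0 (V(E) = 0*E² = 0)
C(J) = 14*J (C(J) = (6 + 8)*J = 14*J)
-21681 - C(V(8)) = -21681 - 14*0 = -21681 - 1*0 = -21681 + 0 = -21681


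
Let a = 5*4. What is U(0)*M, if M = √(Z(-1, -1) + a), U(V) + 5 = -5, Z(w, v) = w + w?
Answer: -30*√2 ≈ -42.426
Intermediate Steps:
Z(w, v) = 2*w
U(V) = -10 (U(V) = -5 - 5 = -10)
a = 20
M = 3*√2 (M = √(2*(-1) + 20) = √(-2 + 20) = √18 = 3*√2 ≈ 4.2426)
U(0)*M = -30*√2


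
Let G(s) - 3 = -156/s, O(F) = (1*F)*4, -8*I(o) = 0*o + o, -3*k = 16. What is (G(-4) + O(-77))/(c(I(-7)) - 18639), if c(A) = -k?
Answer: 798/55901 ≈ 0.014275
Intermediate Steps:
k = -16/3 (k = -⅓*16 = -16/3 ≈ -5.3333)
I(o) = -o/8 (I(o) = -(0*o + o)/8 = -(0 + o)/8 = -o/8)
c(A) = 16/3 (c(A) = -1*(-16/3) = 16/3)
O(F) = 4*F (O(F) = F*4 = 4*F)
G(s) = 3 - 156/s
(G(-4) + O(-77))/(c(I(-7)) - 18639) = ((3 - 156/(-4)) + 4*(-77))/(16/3 - 18639) = ((3 - 156*(-¼)) - 308)/(-55901/3) = ((3 + 39) - 308)*(-3/55901) = (42 - 308)*(-3/55901) = -266*(-3/55901) = 798/55901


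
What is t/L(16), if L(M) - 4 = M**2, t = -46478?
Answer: -23239/130 ≈ -178.76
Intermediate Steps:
L(M) = 4 + M**2
t/L(16) = -46478/(4 + 16**2) = -46478/(4 + 256) = -46478/260 = -46478*1/260 = -23239/130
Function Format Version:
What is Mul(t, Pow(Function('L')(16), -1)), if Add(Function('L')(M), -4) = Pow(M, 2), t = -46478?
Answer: Rational(-23239, 130) ≈ -178.76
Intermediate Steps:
Function('L')(M) = Add(4, Pow(M, 2))
Mul(t, Pow(Function('L')(16), -1)) = Mul(-46478, Pow(Add(4, Pow(16, 2)), -1)) = Mul(-46478, Pow(Add(4, 256), -1)) = Mul(-46478, Pow(260, -1)) = Mul(-46478, Rational(1, 260)) = Rational(-23239, 130)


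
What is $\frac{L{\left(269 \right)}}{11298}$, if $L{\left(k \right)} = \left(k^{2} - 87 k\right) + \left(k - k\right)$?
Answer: $\frac{13}{3} \approx 4.3333$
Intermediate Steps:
$L{\left(k \right)} = k^{2} - 87 k$ ($L{\left(k \right)} = \left(k^{2} - 87 k\right) + 0 = k^{2} - 87 k$)
$\frac{L{\left(269 \right)}}{11298} = \frac{269 \left(-87 + 269\right)}{11298} = 269 \cdot 182 \cdot \frac{1}{11298} = 48958 \cdot \frac{1}{11298} = \frac{13}{3}$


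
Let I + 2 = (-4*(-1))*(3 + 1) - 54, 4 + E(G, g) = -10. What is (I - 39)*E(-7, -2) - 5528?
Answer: -4422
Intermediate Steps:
E(G, g) = -14 (E(G, g) = -4 - 10 = -14)
I = -40 (I = -2 + ((-4*(-1))*(3 + 1) - 54) = -2 + (4*4 - 54) = -2 + (16 - 54) = -2 - 38 = -40)
(I - 39)*E(-7, -2) - 5528 = (-40 - 39)*(-14) - 5528 = -79*(-14) - 5528 = 1106 - 5528 = -4422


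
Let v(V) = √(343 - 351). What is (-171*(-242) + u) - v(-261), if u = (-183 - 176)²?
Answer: 170263 - 2*I*√2 ≈ 1.7026e+5 - 2.8284*I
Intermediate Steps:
u = 128881 (u = (-359)² = 128881)
v(V) = 2*I*√2 (v(V) = √(-8) = 2*I*√2)
(-171*(-242) + u) - v(-261) = (-171*(-242) + 128881) - 2*I*√2 = (41382 + 128881) - 2*I*√2 = 170263 - 2*I*√2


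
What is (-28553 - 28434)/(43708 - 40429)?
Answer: -56987/3279 ≈ -17.379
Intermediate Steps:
(-28553 - 28434)/(43708 - 40429) = -56987/3279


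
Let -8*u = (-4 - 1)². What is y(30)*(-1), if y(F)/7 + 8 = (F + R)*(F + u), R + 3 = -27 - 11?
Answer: 17003/8 ≈ 2125.4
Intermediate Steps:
u = -25/8 (u = -(-4 - 1)²/8 = -⅛*(-5)² = -⅛*25 = -25/8 ≈ -3.1250)
R = -41 (R = -3 + (-27 - 11) = -3 - 38 = -41)
y(F) = -56 + 7*(-41 + F)*(-25/8 + F) (y(F) = -56 + 7*((F - 41)*(F - 25/8)) = -56 + 7*((-41 + F)*(-25/8 + F)) = -56 + 7*(-41 + F)*(-25/8 + F))
y(30)*(-1) = (6727/8 + 7*30² - 2471/8*30)*(-1) = (6727/8 + 7*900 - 37065/4)*(-1) = (6727/8 + 6300 - 37065/4)*(-1) = -17003/8*(-1) = 17003/8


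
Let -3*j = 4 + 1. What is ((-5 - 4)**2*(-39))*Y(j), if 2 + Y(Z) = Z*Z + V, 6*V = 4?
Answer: -4563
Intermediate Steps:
V = 2/3 (V = (1/6)*4 = 2/3 ≈ 0.66667)
j = -5/3 (j = -(4 + 1)/3 = -1/3*5 = -5/3 ≈ -1.6667)
Y(Z) = -4/3 + Z**2 (Y(Z) = -2 + (Z*Z + 2/3) = -2 + (Z**2 + 2/3) = -2 + (2/3 + Z**2) = -4/3 + Z**2)
((-5 - 4)**2*(-39))*Y(j) = ((-5 - 4)**2*(-39))*(-4/3 + (-5/3)**2) = ((-9)**2*(-39))*(-4/3 + 25/9) = (81*(-39))*(13/9) = -3159*13/9 = -4563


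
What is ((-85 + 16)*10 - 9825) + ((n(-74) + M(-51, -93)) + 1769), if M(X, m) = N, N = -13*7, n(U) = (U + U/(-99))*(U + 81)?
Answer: -925627/99 ≈ -9349.8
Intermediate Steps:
n(U) = 98*U*(81 + U)/99 (n(U) = (U + U*(-1/99))*(81 + U) = (U - U/99)*(81 + U) = (98*U/99)*(81 + U) = 98*U*(81 + U)/99)
N = -91
M(X, m) = -91
((-85 + 16)*10 - 9825) + ((n(-74) + M(-51, -93)) + 1769) = ((-85 + 16)*10 - 9825) + (((98/99)*(-74)*(81 - 74) - 91) + 1769) = (-69*10 - 9825) + (((98/99)*(-74)*7 - 91) + 1769) = (-690 - 9825) + ((-50764/99 - 91) + 1769) = -10515 + (-59773/99 + 1769) = -10515 + 115358/99 = -925627/99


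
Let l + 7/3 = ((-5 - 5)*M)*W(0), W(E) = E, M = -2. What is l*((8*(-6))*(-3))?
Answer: -336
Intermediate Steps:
l = -7/3 (l = -7/3 + ((-5 - 5)*(-2))*0 = -7/3 - 10*(-2)*0 = -7/3 + 20*0 = -7/3 + 0 = -7/3 ≈ -2.3333)
l*((8*(-6))*(-3)) = -7*8*(-6)*(-3)/3 = -(-112)*(-3) = -7/3*144 = -336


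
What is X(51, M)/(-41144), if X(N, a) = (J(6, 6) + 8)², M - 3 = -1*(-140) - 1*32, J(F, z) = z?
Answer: -49/10286 ≈ -0.0047638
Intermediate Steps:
M = 111 (M = 3 + (-1*(-140) - 1*32) = 3 + (140 - 32) = 3 + 108 = 111)
X(N, a) = 196 (X(N, a) = (6 + 8)² = 14² = 196)
X(51, M)/(-41144) = 196/(-41144) = 196*(-1/41144) = -49/10286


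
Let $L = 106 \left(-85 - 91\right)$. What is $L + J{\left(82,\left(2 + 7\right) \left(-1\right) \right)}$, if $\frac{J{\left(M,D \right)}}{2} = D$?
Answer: $-18674$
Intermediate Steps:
$L = -18656$ ($L = 106 \left(-176\right) = -18656$)
$J{\left(M,D \right)} = 2 D$
$L + J{\left(82,\left(2 + 7\right) \left(-1\right) \right)} = -18656 + 2 \left(2 + 7\right) \left(-1\right) = -18656 + 2 \cdot 9 \left(-1\right) = -18656 + 2 \left(-9\right) = -18656 - 18 = -18674$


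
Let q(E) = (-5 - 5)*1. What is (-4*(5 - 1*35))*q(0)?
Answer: -1200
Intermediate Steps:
q(E) = -10 (q(E) = -10*1 = -10)
(-4*(5 - 1*35))*q(0) = -4*(5 - 1*35)*(-10) = -4*(5 - 35)*(-10) = -4*(-30)*(-10) = 120*(-10) = -1200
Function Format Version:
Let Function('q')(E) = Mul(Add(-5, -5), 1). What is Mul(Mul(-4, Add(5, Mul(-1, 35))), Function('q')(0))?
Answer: -1200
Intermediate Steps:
Function('q')(E) = -10 (Function('q')(E) = Mul(-10, 1) = -10)
Mul(Mul(-4, Add(5, Mul(-1, 35))), Function('q')(0)) = Mul(Mul(-4, Add(5, Mul(-1, 35))), -10) = Mul(Mul(-4, Add(5, -35)), -10) = Mul(Mul(-4, -30), -10) = Mul(120, -10) = -1200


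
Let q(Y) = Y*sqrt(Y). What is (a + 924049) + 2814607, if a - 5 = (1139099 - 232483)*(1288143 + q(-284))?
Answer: 1167854792749 - 514957888*I*sqrt(71) ≈ 1.1679e+12 - 4.3391e+9*I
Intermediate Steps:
q(Y) = Y**(3/2)
a = 1167851054093 - 514957888*I*sqrt(71) (a = 5 + (1139099 - 232483)*(1288143 + (-284)**(3/2)) = 5 + 906616*(1288143 - 568*I*sqrt(71)) = 5 + (1167851054088 - 514957888*I*sqrt(71)) = 1167851054093 - 514957888*I*sqrt(71) ≈ 1.1679e+12 - 4.3391e+9*I)
(a + 924049) + 2814607 = ((1167851054093 - 514957888*I*sqrt(71)) + 924049) + 2814607 = (1167851978142 - 514957888*I*sqrt(71)) + 2814607 = 1167854792749 - 514957888*I*sqrt(71)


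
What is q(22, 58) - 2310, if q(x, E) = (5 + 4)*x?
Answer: -2112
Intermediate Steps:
q(x, E) = 9*x
q(22, 58) - 2310 = 9*22 - 2310 = 198 - 2310 = -2112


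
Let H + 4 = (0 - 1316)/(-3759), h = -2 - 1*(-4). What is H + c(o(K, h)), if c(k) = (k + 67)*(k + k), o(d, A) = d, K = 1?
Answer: 71072/537 ≈ 132.35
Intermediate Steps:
h = 2 (h = -2 + 4 = 2)
c(k) = 2*k*(67 + k) (c(k) = (67 + k)*(2*k) = 2*k*(67 + k))
H = -1960/537 (H = -4 + (0 - 1316)/(-3759) = -4 - 1316*(-1/3759) = -4 + 188/537 = -1960/537 ≈ -3.6499)
H + c(o(K, h)) = -1960/537 + 2*1*(67 + 1) = -1960/537 + 2*1*68 = -1960/537 + 136 = 71072/537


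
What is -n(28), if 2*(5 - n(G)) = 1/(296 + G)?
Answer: -3239/648 ≈ -4.9985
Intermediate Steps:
n(G) = 5 - 1/(2*(296 + G))
-n(28) = -(2959 + 10*28)/(2*(296 + 28)) = -(2959 + 280)/(2*324) = -3239/(2*324) = -1*3239/648 = -3239/648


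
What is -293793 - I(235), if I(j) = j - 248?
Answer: -293780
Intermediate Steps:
I(j) = -248 + j
-293793 - I(235) = -293793 - (-248 + 235) = -293793 - 1*(-13) = -293793 + 13 = -293780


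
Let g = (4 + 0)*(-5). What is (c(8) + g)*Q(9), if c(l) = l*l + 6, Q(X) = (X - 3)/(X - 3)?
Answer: 50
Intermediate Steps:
Q(X) = 1 (Q(X) = (-3 + X)/(-3 + X) = 1)
g = -20 (g = 4*(-5) = -20)
c(l) = 6 + l**2 (c(l) = l**2 + 6 = 6 + l**2)
(c(8) + g)*Q(9) = ((6 + 8**2) - 20)*1 = ((6 + 64) - 20)*1 = (70 - 20)*1 = 50*1 = 50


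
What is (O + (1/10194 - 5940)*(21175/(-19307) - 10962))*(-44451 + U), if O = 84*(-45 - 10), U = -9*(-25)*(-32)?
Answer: -220650937929585890307/65605186 ≈ -3.3633e+12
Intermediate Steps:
U = -7200 (U = 225*(-32) = -7200)
O = -4620 (O = 84*(-55) = -4620)
(O + (1/10194 - 5940)*(21175/(-19307) - 10962))*(-44451 + U) = (-4620 + (1/10194 - 5940)*(21175/(-19307) - 10962))*(-44451 - 7200) = (-4620 + (1/10194 - 5940)*(21175*(-1/19307) - 10962))*(-51651) = (-4620 - 60552359*(-21175/19307 - 10962)/10194)*(-51651) = (-4620 - 60552359/10194*(-211664509/19307))*(-51651) = (-4620 + 12816785336526731/196815558)*(-51651) = (12815876048648771/196815558)*(-51651) = -220650937929585890307/65605186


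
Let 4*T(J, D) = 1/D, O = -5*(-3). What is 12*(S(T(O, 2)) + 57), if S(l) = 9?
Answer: 792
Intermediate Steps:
O = 15
T(J, D) = 1/(4*D) (T(J, D) = (1/D)/4 = 1/(4*D))
12*(S(T(O, 2)) + 57) = 12*(9 + 57) = 12*66 = 792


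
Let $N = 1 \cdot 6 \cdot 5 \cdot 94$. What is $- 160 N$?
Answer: $-451200$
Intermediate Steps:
$N = 2820$ ($N = 6 \cdot 5 \cdot 94 = 30 \cdot 94 = 2820$)
$- 160 N = \left(-160\right) 2820 = -451200$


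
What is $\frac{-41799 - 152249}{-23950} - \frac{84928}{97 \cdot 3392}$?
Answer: $\frac{482909559}{61563475} \approx 7.8441$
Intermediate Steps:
$\frac{-41799 - 152249}{-23950} - \frac{84928}{97 \cdot 3392} = \left(-41799 - 152249\right) \left(- \frac{1}{23950}\right) - \frac{84928}{329024} = \left(-194048\right) \left(- \frac{1}{23950}\right) - \frac{1327}{5141} = \frac{97024}{11975} - \frac{1327}{5141} = \frac{482909559}{61563475}$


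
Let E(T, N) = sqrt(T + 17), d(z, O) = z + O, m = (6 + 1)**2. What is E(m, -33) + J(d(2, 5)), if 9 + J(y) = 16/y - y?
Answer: -96/7 + sqrt(66) ≈ -5.5902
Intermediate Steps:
m = 49 (m = 7**2 = 49)
d(z, O) = O + z
J(y) = -9 - y + 16/y (J(y) = -9 + (16/y - y) = -9 + (-y + 16/y) = -9 - y + 16/y)
E(T, N) = sqrt(17 + T)
E(m, -33) + J(d(2, 5)) = sqrt(17 + 49) + (-9 - (5 + 2) + 16/(5 + 2)) = sqrt(66) + (-9 - 1*7 + 16/7) = sqrt(66) + (-9 - 7 + 16*(1/7)) = sqrt(66) + (-9 - 7 + 16/7) = sqrt(66) - 96/7 = -96/7 + sqrt(66)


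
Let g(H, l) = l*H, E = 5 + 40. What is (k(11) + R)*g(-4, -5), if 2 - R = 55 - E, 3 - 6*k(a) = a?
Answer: -560/3 ≈ -186.67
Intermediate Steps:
E = 45
k(a) = 1/2 - a/6
g(H, l) = H*l
R = -8 (R = 2 - (55 - 1*45) = 2 - (55 - 45) = 2 - 1*10 = 2 - 10 = -8)
(k(11) + R)*g(-4, -5) = ((1/2 - 1/6*11) - 8)*(-4*(-5)) = ((1/2 - 11/6) - 8)*20 = (-4/3 - 8)*20 = -28/3*20 = -560/3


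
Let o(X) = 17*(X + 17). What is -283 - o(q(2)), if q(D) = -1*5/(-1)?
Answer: -657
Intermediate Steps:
q(D) = 5 (q(D) = -5*(-1) = 5)
o(X) = 289 + 17*X (o(X) = 17*(17 + X) = 289 + 17*X)
-283 - o(q(2)) = -283 - (289 + 17*5) = -283 - (289 + 85) = -283 - 1*374 = -283 - 374 = -657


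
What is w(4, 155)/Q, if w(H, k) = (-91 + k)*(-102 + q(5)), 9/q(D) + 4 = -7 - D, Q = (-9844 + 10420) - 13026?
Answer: 1094/2075 ≈ 0.52723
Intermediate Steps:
Q = -12450 (Q = 576 - 13026 = -12450)
q(D) = 9/(-11 - D) (q(D) = 9/(-4 + (-7 - D)) = 9/(-11 - D))
w(H, k) = 149331/16 - 1641*k/16 (w(H, k) = (-91 + k)*(-102 - 9/(11 + 5)) = (-91 + k)*(-102 - 9/16) = (-91 + k)*(-1641/16) = 149331/16 - 1641*k/16)
w(4, 155)/Q = (149331/16 - 1641/16*155)/(-12450) = (149331/16 - 254355/16)*(-1/12450) = -6564*(-1/12450) = 1094/2075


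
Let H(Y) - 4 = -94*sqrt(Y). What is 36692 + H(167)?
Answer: 36696 - 94*sqrt(167) ≈ 35481.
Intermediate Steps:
H(Y) = 4 - 94*sqrt(Y)
36692 + H(167) = 36692 + (4 - 94*sqrt(167)) = 36696 - 94*sqrt(167)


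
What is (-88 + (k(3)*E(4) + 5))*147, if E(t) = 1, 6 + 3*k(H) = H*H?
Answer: -12054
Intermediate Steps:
k(H) = -2 + H**2/3 (k(H) = -2 + (H*H)/3 = -2 + H**2/3)
(-88 + (k(3)*E(4) + 5))*147 = (-88 + ((-2 + (1/3)*3**2)*1 + 5))*147 = (-88 + ((-2 + (1/3)*9)*1 + 5))*147 = (-88 + ((-2 + 3)*1 + 5))*147 = (-88 + (1*1 + 5))*147 = (-88 + (1 + 5))*147 = (-88 + 6)*147 = -82*147 = -12054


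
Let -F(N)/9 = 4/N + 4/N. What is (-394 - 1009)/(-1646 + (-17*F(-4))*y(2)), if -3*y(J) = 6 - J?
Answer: 1403/1238 ≈ 1.1333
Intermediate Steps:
y(J) = -2 + J/3 (y(J) = -(6 - J)/3 = -2 + J/3)
F(N) = -72/N (F(N) = -9*(4/N + 4/N) = -72/N)
(-394 - 1009)/(-1646 + (-17*F(-4))*y(2)) = (-394 - 1009)/(-1646 + (-(-1224)/(-4))*(-2 + (1/3)*2)) = -1403/(-1646 + (-(-1224)*(-1)/4)*(-2 + 2/3)) = -1403/(-1646 - 17*18*(-4/3)) = -1403/(-1646 - 306*(-4/3)) = -1403/(-1646 + 408) = -1403/(-1238) = -1403*(-1/1238) = 1403/1238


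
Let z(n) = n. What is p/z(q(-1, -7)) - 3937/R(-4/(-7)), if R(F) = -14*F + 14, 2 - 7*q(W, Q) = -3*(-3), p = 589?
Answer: -7471/6 ≈ -1245.2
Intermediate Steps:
q(W, Q) = -1 (q(W, Q) = 2/7 - (-3)*(-3)/7 = 2/7 - ⅐*9 = 2/7 - 9/7 = -1)
R(F) = 14 - 14*F
p/z(q(-1, -7)) - 3937/R(-4/(-7)) = 589/(-1) - 3937/(14 - (-56)/(-7)) = 589*(-1) - 3937/(14 - (-56)*(-1)/7) = -589 - 3937/(14 - 14*4/7) = -589 - 3937/(14 - 8) = -589 - 3937/6 = -7471/6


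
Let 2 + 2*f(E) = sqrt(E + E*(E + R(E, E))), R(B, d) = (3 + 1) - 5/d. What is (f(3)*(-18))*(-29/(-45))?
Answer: 58/5 - 29*sqrt(19)/5 ≈ -13.682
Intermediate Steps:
R(B, d) = 4 - 5/d
f(E) = -1 + sqrt(E + E*(4 + E - 5/E))/2 (f(E) = -1 + sqrt(E + E*(E + (4 - 5/E)))/2 = -1 + sqrt(E + E*(4 + E - 5/E))/2)
(f(3)*(-18))*(-29/(-45)) = ((-1 + sqrt(-5 + 3**2 + 5*3)/2)*(-18))*(-29/(-45)) = ((-1 + sqrt(-5 + 9 + 15)/2)*(-18))*(-29*(-1/45)) = ((-1 + sqrt(19)/2)*(-18))*(29/45) = (18 - 9*sqrt(19))*(29/45) = 58/5 - 29*sqrt(19)/5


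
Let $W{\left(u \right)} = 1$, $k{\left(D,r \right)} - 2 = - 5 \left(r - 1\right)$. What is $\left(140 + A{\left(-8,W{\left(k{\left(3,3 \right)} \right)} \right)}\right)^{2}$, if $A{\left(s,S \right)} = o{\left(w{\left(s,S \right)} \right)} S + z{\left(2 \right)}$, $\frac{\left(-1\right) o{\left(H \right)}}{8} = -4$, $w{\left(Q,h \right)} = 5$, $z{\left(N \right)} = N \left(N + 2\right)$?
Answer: $32400$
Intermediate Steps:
$z{\left(N \right)} = N \left(2 + N\right)$
$k{\left(D,r \right)} = 7 - 5 r$ ($k{\left(D,r \right)} = 2 - 5 \left(r - 1\right) = 2 - 5 \left(-1 + r\right) = 2 - \left(-5 + 5 r\right) = 7 - 5 r$)
$o{\left(H \right)} = 32$ ($o{\left(H \right)} = \left(-8\right) \left(-4\right) = 32$)
$A{\left(s,S \right)} = 8 + 32 S$ ($A{\left(s,S \right)} = 32 S + 2 \left(2 + 2\right) = 32 S + 2 \cdot 4 = 32 S + 8 = 8 + 32 S$)
$\left(140 + A{\left(-8,W{\left(k{\left(3,3 \right)} \right)} \right)}\right)^{2} = \left(140 + \left(8 + 32 \cdot 1\right)\right)^{2} = \left(140 + \left(8 + 32\right)\right)^{2} = \left(140 + 40\right)^{2} = 180^{2} = 32400$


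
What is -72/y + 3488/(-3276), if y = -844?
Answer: -169250/172809 ≈ -0.97941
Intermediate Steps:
-72/y + 3488/(-3276) = -72/(-844) + 3488/(-3276) = -72*(-1/844) + 3488*(-1/3276) = 18/211 - 872/819 = -169250/172809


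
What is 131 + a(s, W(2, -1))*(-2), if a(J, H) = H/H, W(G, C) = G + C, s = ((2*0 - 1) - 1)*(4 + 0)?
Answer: 129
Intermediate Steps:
s = -8 (s = ((0 - 1) - 1)*4 = (-1 - 1)*4 = -2*4 = -8)
W(G, C) = C + G
a(J, H) = 1
131 + a(s, W(2, -1))*(-2) = 131 + 1*(-2) = 131 - 2 = 129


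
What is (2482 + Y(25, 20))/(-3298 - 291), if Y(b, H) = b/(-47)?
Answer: -116629/168683 ≈ -0.69141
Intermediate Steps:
Y(b, H) = -b/47 (Y(b, H) = b*(-1/47) = -b/47)
(2482 + Y(25, 20))/(-3298 - 291) = (2482 - 1/47*25)/(-3298 - 291) = (2482 - 25/47)/(-3589) = (116629/47)*(-1/3589) = -116629/168683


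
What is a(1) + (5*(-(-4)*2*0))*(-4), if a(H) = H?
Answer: 1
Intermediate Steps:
a(1) + (5*(-(-4)*2*0))*(-4) = 1 + (5*(-(-4)*2*0))*(-4) = 1 + (5*(-1*(-8)*0))*(-4) = 1 + (5*(8*0))*(-4) = 1 + (5*0)*(-4) = 1 + 0*(-4) = 1 + 0 = 1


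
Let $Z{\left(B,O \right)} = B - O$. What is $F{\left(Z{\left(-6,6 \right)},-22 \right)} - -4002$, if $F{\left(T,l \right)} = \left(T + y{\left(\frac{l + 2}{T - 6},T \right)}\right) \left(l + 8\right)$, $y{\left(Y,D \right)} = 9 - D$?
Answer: $3876$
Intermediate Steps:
$F{\left(T,l \right)} = 72 + 9 l$ ($F{\left(T,l \right)} = \left(T - \left(-9 + T\right)\right) \left(l + 8\right) = 9 \left(8 + l\right) = 72 + 9 l$)
$F{\left(Z{\left(-6,6 \right)},-22 \right)} - -4002 = \left(72 + 9 \left(-22\right)\right) - -4002 = \left(72 - 198\right) + 4002 = -126 + 4002 = 3876$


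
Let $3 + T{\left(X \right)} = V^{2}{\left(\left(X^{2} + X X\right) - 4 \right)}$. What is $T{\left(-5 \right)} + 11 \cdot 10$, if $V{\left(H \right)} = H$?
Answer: $2223$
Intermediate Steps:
$T{\left(X \right)} = -3 + \left(-4 + 2 X^{2}\right)^{2}$ ($T{\left(X \right)} = -3 + \left(\left(X^{2} + X X\right) - 4\right)^{2} = -3 + \left(\left(X^{2} + X^{2}\right) - 4\right)^{2} = -3 + \left(2 X^{2} - 4\right)^{2} = -3 + \left(-4 + 2 X^{2}\right)^{2}$)
$T{\left(-5 \right)} + 11 \cdot 10 = \left(-3 + 4 \left(-2 + \left(-5\right)^{2}\right)^{2}\right) + 11 \cdot 10 = \left(-3 + 4 \left(-2 + 25\right)^{2}\right) + 110 = \left(-3 + 4 \cdot 23^{2}\right) + 110 = \left(-3 + 4 \cdot 529\right) + 110 = \left(-3 + 2116\right) + 110 = 2113 + 110 = 2223$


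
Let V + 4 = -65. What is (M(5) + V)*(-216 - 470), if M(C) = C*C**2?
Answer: -38416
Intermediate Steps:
V = -69 (V = -4 - 65 = -69)
M(C) = C**3
(M(5) + V)*(-216 - 470) = (5**3 - 69)*(-216 - 470) = (125 - 69)*(-686) = 56*(-686) = -38416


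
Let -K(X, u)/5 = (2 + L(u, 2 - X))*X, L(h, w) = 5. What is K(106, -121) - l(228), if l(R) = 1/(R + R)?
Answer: -1691761/456 ≈ -3710.0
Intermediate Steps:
l(R) = 1/(2*R)
K(X, u) = -35*X (K(X, u) = -5*(2 + 5)*X = -35*X)
K(106, -121) - l(228) = -35*106 - 1/(2*228) = -3710 - 1/(2*228) = -3710 - 1*1/456 = -3710 - 1/456 = -1691761/456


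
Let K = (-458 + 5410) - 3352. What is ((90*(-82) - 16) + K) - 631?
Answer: -6427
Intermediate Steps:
K = 1600 (K = 4952 - 3352 = 1600)
((90*(-82) - 16) + K) - 631 = ((90*(-82) - 16) + 1600) - 631 = ((-7380 - 16) + 1600) - 631 = (-7396 + 1600) - 631 = -5796 - 631 = -6427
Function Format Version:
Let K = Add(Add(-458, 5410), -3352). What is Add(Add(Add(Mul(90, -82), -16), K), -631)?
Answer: -6427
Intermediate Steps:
K = 1600 (K = Add(4952, -3352) = 1600)
Add(Add(Add(Mul(90, -82), -16), K), -631) = Add(Add(Add(Mul(90, -82), -16), 1600), -631) = Add(Add(Add(-7380, -16), 1600), -631) = Add(Add(-7396, 1600), -631) = Add(-5796, -631) = -6427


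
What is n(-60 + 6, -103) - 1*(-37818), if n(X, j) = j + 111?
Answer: 37826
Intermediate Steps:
n(X, j) = 111 + j
n(-60 + 6, -103) - 1*(-37818) = (111 - 103) - 1*(-37818) = 8 + 37818 = 37826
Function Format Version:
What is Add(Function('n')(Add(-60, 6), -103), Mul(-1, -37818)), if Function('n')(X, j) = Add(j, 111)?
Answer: 37826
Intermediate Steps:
Function('n')(X, j) = Add(111, j)
Add(Function('n')(Add(-60, 6), -103), Mul(-1, -37818)) = Add(Add(111, -103), Mul(-1, -37818)) = Add(8, 37818) = 37826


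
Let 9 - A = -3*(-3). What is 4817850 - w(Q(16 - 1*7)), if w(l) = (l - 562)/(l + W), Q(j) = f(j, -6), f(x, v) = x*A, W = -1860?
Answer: 4480600219/930 ≈ 4.8178e+6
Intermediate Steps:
A = 0 (A = 9 - (-3)*(-3) = 9 - 1*9 = 9 - 9 = 0)
f(x, v) = 0 (f(x, v) = x*0 = 0)
Q(j) = 0
w(l) = (-562 + l)/(-1860 + l) (w(l) = (l - 562)/(l - 1860) = (-562 + l)/(-1860 + l))
4817850 - w(Q(16 - 1*7)) = 4817850 - (-562 + 0)/(-1860 + 0) = 4817850 - (-562)/(-1860) = 4817850 - (-1)*(-562)/1860 = 4817850 - 1*281/930 = 4817850 - 281/930 = 4480600219/930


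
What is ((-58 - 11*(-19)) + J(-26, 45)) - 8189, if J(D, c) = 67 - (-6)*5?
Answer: -7941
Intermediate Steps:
J(D, c) = 97 (J(D, c) = 67 - 1*(-30) = 67 + 30 = 97)
((-58 - 11*(-19)) + J(-26, 45)) - 8189 = ((-58 - 11*(-19)) + 97) - 8189 = ((-58 + 209) + 97) - 8189 = (151 + 97) - 8189 = 248 - 8189 = -7941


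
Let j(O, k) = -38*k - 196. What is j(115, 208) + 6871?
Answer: -1229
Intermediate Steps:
j(O, k) = -196 - 38*k
j(115, 208) + 6871 = (-196 - 38*208) + 6871 = (-196 - 7904) + 6871 = -8100 + 6871 = -1229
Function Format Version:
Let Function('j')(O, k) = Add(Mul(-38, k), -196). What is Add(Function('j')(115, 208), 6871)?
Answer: -1229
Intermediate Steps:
Function('j')(O, k) = Add(-196, Mul(-38, k))
Add(Function('j')(115, 208), 6871) = Add(Add(-196, Mul(-38, 208)), 6871) = Add(Add(-196, -7904), 6871) = Add(-8100, 6871) = -1229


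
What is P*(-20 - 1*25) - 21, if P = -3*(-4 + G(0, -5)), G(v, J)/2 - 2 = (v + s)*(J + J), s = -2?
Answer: 5379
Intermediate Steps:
G(v, J) = 4 + 4*J*(-2 + v) (G(v, J) = 4 + 2*((v - 2)*(J + J)) = 4 + 2*((-2 + v)*(2*J)) = 4 + 2*(2*J*(-2 + v)) = 4 + 4*J*(-2 + v))
P = -120 (P = -3*(-4 + (4 - 8*(-5) + 4*(-5)*0)) = -3*(-4 + (4 + 40 + 0)) = -3*(-4 + 44) = -3*40 = -120)
P*(-20 - 1*25) - 21 = -120*(-20 - 1*25) - 21 = -120*(-20 - 25) - 21 = -120*(-45) - 21 = 5400 - 21 = 5379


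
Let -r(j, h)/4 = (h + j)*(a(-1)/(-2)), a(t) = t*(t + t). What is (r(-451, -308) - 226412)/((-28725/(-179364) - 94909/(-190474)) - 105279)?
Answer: 1306483739454688/599458009578003 ≈ 2.1794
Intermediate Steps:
a(t) = 2*t² (a(t) = t*(2*t) = 2*t²)
r(j, h) = 4*h + 4*j (r(j, h) = -4*(h + j)*(2*(-1)²)/(-2) = -4*(h + j)*(2*1)*(-½) = -4*(h + j)*2*(-½) = -4*(h + j)*(-1) = -4*(-h - j) = 4*h + 4*j)
(r(-451, -308) - 226412)/((-28725/(-179364) - 94909/(-190474)) - 105279) = ((4*(-308) + 4*(-451)) - 226412)/((-28725/(-179364) - 94909/(-190474)) - 105279) = ((-1232 - 1804) - 226412)/((-28725*(-1/179364) - 94909*(-1/190474)) - 105279) = (-3036 - 226412)/((9575/59788 + 94909/190474) - 105279) = -229448/(3749103921/5694029756 - 105279) = -229448/(-599458009578003/5694029756) = -229448*(-5694029756/599458009578003) = 1306483739454688/599458009578003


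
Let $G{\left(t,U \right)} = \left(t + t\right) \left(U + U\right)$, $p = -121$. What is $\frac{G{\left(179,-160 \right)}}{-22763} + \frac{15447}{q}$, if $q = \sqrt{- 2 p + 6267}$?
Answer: $\frac{114560}{22763} + \frac{15447 \sqrt{6509}}{6509} \approx 196.5$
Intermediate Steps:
$G{\left(t,U \right)} = 4 U t$ ($G{\left(t,U \right)} = 2 t 2 U = 4 U t$)
$q = \sqrt{6509}$ ($q = \sqrt{\left(-2\right) \left(-121\right) + 6267} = \sqrt{242 + 6267} = \sqrt{6509} \approx 80.678$)
$\frac{G{\left(179,-160 \right)}}{-22763} + \frac{15447}{q} = \frac{4 \left(-160\right) 179}{-22763} + \frac{15447}{\sqrt{6509}} = \left(-114560\right) \left(- \frac{1}{22763}\right) + 15447 \frac{\sqrt{6509}}{6509} = \frac{114560}{22763} + \frac{15447 \sqrt{6509}}{6509}$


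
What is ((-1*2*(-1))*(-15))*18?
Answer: -540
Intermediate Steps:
((-1*2*(-1))*(-15))*18 = (-2*(-1)*(-15))*18 = (2*(-15))*18 = -30*18 = -540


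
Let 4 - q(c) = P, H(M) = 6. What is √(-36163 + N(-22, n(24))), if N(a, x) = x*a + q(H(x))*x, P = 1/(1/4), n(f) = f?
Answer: I*√36691 ≈ 191.55*I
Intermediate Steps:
P = 4 (P = 1/(¼) = 4)
q(c) = 0 (q(c) = 4 - 1*4 = 4 - 4 = 0)
N(a, x) = a*x (N(a, x) = x*a + 0*x = a*x + 0 = a*x)
√(-36163 + N(-22, n(24))) = √(-36163 - 22*24) = √(-36163 - 528) = √(-36691) = I*√36691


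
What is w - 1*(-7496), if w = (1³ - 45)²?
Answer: 9432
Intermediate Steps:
w = 1936 (w = (1 - 45)² = (-44)² = 1936)
w - 1*(-7496) = 1936 - 1*(-7496) = 1936 + 7496 = 9432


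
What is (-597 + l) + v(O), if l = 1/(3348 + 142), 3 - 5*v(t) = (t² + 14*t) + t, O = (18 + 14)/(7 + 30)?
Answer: -2862595747/4777810 ≈ -599.14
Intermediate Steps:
O = 32/37 ≈ 0.86487
v(t) = ⅗ - 3*t - t²/5 (v(t) = ⅗ - ((t² + 14*t) + t)/5 = ⅗ - (t² + 15*t)/5 = ⅗ + (-3*t - t²/5) = ⅗ - 3*t - t²/5)
l = 1/3490 ≈ 0.00028653
(-597 + l) + v(O) = (-597 + 1/3490) + (⅗ - 3*32/37 - (32/37)²/5) = -2083529/3490 + (⅗ - 96/37 - ⅕*1024/1369) = -2083529/3490 + (⅗ - 96/37 - 1024/6845) = -2083529/3490 - 14677/6845 = -2862595747/4777810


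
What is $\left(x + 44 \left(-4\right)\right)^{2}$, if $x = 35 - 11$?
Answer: $23104$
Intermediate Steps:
$x = 24$ ($x = 35 - 11 = 24$)
$\left(x + 44 \left(-4\right)\right)^{2} = \left(24 + 44 \left(-4\right)\right)^{2} = \left(24 - 176\right)^{2} = \left(-152\right)^{2} = 23104$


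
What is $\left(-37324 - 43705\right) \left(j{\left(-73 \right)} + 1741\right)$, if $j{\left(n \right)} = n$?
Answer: $-135156372$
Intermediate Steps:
$\left(-37324 - 43705\right) \left(j{\left(-73 \right)} + 1741\right) = \left(-37324 - 43705\right) \left(-73 + 1741\right) = \left(-37324 - 43705\right) 1668 = \left(-81029\right) 1668 = -135156372$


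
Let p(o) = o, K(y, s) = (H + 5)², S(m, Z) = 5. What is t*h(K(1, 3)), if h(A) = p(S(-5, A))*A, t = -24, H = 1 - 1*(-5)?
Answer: -14520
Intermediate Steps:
H = 6 (H = 1 + 5 = 6)
K(y, s) = 121 (K(y, s) = (6 + 5)² = 11² = 121)
h(A) = 5*A
t*h(K(1, 3)) = -120*121 = -24*605 = -14520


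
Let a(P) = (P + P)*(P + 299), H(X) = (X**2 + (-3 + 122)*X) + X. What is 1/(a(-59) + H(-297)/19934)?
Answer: -19934/564478311 ≈ -3.5314e-5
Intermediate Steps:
H(X) = X**2 + 120*X (H(X) = (X**2 + 119*X) + X = X**2 + 120*X)
a(P) = 2*P*(299 + P) (a(P) = (2*P)*(299 + P) = 2*P*(299 + P))
1/(a(-59) + H(-297)/19934) = 1/(2*(-59)*(299 - 59) - 297*(120 - 297)/19934) = 1/(2*(-59)*240 - 297*(-177)*(1/19934)) = 1/(-28320 + 52569*(1/19934)) = 1/(-28320 + 52569/19934) = 1/(-564478311/19934) = -19934/564478311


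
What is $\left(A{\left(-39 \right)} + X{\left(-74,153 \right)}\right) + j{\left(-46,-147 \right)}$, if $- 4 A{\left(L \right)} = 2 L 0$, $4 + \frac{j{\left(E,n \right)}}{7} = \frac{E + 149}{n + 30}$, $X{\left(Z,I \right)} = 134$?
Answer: $\frac{11681}{117} \approx 99.838$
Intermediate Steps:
$j{\left(E,n \right)} = -28 + \frac{7 \left(149 + E\right)}{30 + n}$ ($j{\left(E,n \right)} = -28 + 7 \frac{E + 149}{n + 30} = -28 + 7 \frac{149 + E}{30 + n} = -28 + \frac{7 \left(149 + E\right)}{30 + n}$)
$A{\left(L \right)} = 0$ ($A{\left(L \right)} = - \frac{2 L 0}{4} = \left(- \frac{1}{4}\right) 0 = 0$)
$\left(A{\left(-39 \right)} + X{\left(-74,153 \right)}\right) + j{\left(-46,-147 \right)} = \left(0 + 134\right) + \frac{7 \left(29 - 46 - -588\right)}{30 - 147} = 134 + \frac{7 \left(29 - 46 + 588\right)}{-117} = 134 + 7 \left(- \frac{1}{117}\right) 571 = 134 - \frac{3997}{117} = \frac{11681}{117}$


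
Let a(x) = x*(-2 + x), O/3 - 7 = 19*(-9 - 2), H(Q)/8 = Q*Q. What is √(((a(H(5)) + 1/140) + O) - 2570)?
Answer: √178477635/70 ≈ 190.85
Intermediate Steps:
H(Q) = 8*Q² (H(Q) = 8*(Q*Q) = 8*Q²)
O = -606 (O = 21 + 3*(19*(-9 - 2)) = 21 + 3*(19*(-11)) = 21 + 3*(-209) = 21 - 627 = -606)
√(((a(H(5)) + 1/140) + O) - 2570) = √((((8*5²)*(-2 + 8*5²) + 1/140) - 606) - 2570) = √((((8*25)*(-2 + 8*25) + 1/140) - 606) - 2570) = √(((200*(-2 + 200) + 1/140) - 606) - 2570) = √(((200*198 + 1/140) - 606) - 2570) = √(((39600 + 1/140) - 606) - 2570) = √((5544001/140 - 606) - 2570) = √(5459161/140 - 2570) = √(5099361/140) = √178477635/70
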